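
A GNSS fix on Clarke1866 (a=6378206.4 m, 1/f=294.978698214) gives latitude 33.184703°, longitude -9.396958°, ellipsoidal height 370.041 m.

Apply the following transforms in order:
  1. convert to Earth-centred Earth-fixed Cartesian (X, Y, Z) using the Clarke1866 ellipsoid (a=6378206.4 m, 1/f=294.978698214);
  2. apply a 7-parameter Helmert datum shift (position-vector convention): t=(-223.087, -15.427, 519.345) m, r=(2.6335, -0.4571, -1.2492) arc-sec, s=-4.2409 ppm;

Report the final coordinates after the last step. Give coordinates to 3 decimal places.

start: φ=33.184703°, λ=-9.396958°, h=370.041 m
→ ECEF (a=6378206.400, f=1/294.978698214): X=5272009.5075, Y=-872487.9393, Z=3471139.9695
→ Helmert 7p (PV): X=5271751.0861, Y=-872575.9126, Z=3471645.1374

X=5271751.086 m, Y=-872575.913 m, Z=3471645.137 m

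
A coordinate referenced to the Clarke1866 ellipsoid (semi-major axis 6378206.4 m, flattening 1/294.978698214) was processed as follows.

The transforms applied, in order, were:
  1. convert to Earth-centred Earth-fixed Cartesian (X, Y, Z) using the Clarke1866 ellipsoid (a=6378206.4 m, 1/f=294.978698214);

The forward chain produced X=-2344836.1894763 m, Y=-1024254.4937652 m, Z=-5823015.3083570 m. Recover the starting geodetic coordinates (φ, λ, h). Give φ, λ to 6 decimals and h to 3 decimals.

start: X=-2344836.1895, Y=-1024254.4938, Z=-5823015.3084 m
→ geod (Bowring, a=6378206.400): φ=-66.42108600°, λ=-156.40367800°, h=345.2460 m

φ=-66.421086°, λ=-156.403678°, h=345.246 m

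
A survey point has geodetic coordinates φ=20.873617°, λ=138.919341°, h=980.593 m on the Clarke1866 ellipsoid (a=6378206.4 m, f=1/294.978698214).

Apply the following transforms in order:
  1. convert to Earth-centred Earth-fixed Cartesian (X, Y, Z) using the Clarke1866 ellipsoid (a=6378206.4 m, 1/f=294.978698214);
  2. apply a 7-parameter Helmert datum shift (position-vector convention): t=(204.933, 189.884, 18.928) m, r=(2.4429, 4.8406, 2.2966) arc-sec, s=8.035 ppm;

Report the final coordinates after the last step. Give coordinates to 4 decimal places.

X=-4494699.4699 m, Y=3918605.0723 m, Z=2258730.9544 m

start: φ=20.873617°, λ=138.919341°, h=980.593 m
→ ECEF (a=6378206.400, f=1/294.978698214): X=-4494877.6609, Y=3918460.5001, Z=2258541.9842
→ Helmert 7p (PV): X=-4494699.4699, Y=3918605.0723, Z=2258730.9544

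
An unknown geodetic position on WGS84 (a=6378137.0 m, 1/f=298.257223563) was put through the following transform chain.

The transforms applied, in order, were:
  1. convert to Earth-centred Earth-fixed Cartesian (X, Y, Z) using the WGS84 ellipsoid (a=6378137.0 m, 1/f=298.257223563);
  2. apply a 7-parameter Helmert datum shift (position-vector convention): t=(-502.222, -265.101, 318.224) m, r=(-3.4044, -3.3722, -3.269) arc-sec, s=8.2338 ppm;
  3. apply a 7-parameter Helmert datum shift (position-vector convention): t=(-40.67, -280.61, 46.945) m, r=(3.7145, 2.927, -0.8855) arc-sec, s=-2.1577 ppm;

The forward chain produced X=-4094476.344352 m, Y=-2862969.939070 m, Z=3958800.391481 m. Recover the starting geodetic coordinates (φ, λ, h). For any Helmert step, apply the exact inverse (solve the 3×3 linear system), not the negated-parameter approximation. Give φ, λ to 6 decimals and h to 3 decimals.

φ=38.581530°, λ=-145.038108°, h=3713.788 m

start: X=-4094476.3444, Y=-2862969.9391, Z=3958800.3915 m
→ Helmert⁻¹: X=-4094488.3962, Y=-2862641.7928, Z=3958755.4371
→ Helmert⁻¹: X=-4093842.3834, Y=-2862483.3390, Z=3958424.3049
→ geod (Bowring, a=6378137.000): φ=38.58153000°, λ=-145.03810800°, h=3713.7880 m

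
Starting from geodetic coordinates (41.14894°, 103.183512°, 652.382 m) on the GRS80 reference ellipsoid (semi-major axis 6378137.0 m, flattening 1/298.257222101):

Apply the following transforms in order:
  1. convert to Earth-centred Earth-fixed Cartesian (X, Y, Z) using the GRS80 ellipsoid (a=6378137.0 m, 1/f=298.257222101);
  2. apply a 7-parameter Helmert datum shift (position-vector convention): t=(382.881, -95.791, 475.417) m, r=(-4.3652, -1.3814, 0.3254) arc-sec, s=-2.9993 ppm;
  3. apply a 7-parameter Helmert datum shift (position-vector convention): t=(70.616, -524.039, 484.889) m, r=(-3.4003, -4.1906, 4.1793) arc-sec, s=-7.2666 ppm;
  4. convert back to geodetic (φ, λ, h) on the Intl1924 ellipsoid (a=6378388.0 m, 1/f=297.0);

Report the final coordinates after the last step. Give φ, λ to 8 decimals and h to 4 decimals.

start: φ=41.148940°, λ=103.183512°, h=652.382 m
→ ECEF (a=6378137.000, f=1/298.257222101): X=-1097068.9473, Y=4683439.2024, Z=4175321.6985
→ Helmert 7p (PV): X=-1096718.1273, Y=4683415.9960, Z=4175678.1294
→ Helmert 7p (PV): X=-1096819.2707, Y=4682904.5392, Z=4176033.1879
→ geod (Bowring, a=6378388.000): φ=41.15799992°, λ=103.18206871°, h=474.2519 m

φ=41.15799992°, λ=103.18206871°, h=474.2519 m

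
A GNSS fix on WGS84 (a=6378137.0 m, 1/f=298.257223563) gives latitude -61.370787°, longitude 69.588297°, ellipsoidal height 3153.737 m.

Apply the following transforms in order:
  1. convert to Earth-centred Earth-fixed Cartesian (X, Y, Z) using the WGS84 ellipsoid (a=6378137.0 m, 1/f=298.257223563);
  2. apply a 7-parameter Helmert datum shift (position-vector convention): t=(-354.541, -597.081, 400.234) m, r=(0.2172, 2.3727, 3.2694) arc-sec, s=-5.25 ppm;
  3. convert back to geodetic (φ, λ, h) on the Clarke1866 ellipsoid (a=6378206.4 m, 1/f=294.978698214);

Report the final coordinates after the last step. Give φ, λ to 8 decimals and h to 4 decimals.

start: φ=-61.370787°, λ=69.588297°, h=3153.737 m
→ ECEF (a=6378137.000, f=1/298.257223563): X=1069113.3517, Y=2872962.8865, Z=-5578024.8677
→ Helmert 7p (PV): X=1068643.4955, Y=2872373.5420, Z=-5577604.6220
→ geod (Bowring, a=6378206.400): φ=-61.37641802°, λ=69.59268688°, h=2555.4952 m

φ=-61.37641802°, λ=69.59268688°, h=2555.4952 m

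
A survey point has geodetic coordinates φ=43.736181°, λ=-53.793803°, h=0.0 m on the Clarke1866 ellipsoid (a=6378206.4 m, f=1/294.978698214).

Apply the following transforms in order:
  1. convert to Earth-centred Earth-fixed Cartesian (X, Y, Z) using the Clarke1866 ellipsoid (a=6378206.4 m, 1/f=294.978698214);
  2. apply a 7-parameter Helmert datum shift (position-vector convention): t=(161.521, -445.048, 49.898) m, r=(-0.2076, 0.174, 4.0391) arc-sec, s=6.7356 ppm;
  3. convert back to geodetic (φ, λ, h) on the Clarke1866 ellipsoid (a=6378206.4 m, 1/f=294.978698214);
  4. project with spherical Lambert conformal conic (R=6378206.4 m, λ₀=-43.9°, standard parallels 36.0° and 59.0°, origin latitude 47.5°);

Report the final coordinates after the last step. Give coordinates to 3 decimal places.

start: φ=43.736181°, λ=-53.793803°, h=0.000 m
→ ECEF (a=6378206.400, f=1/294.978698214): X=2726592.8910, Y=-3724571.4388, Z=4386756.7125
→ Helmert 7p (PV): X=2726849.4133, Y=-3724983.7660, Z=4386837.6066
→ geod (Bowring, a=6378206.400): φ=43.73369417°, λ=-53.79425691°, h=405.8033 m
→ lcc (R=6378206.4, λ₀=-43.9°): E=-779694.5925, N=-361160.0967

E=-779694.593 m, N=-361160.097 m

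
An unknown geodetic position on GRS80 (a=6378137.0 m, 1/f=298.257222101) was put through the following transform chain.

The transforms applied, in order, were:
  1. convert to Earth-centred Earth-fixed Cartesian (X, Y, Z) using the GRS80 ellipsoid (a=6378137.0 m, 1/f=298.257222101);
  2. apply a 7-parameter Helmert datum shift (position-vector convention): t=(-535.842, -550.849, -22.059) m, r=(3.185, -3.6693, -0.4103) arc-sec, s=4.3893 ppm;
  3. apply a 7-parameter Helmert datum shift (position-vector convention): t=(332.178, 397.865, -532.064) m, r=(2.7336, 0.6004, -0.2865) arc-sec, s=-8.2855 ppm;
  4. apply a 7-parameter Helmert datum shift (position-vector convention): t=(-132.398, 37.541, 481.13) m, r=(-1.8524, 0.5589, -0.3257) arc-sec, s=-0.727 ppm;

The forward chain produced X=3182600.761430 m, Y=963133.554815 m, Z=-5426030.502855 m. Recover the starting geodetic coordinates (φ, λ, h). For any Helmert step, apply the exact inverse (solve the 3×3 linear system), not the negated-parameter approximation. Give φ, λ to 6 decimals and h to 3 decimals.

start: X=3182600.7614, Y=963133.5548, Z=-5426030.5029 m
→ Helmert⁻¹: X=3182748.6562, Y=963150.4734, Z=-5426498.3041
→ Helmert⁻¹: X=3182457.3033, Y=962693.0955, Z=-5426014.6922
→ Helmert⁻¹: X=3182880.7331, Y=963162.2627, Z=-5426040.3106
→ geod (Bowring, a=6378137.000): φ=-58.66857100°, λ=16.83618700°, h=1416.6000 m

φ=-58.668571°, λ=16.836187°, h=1416.600 m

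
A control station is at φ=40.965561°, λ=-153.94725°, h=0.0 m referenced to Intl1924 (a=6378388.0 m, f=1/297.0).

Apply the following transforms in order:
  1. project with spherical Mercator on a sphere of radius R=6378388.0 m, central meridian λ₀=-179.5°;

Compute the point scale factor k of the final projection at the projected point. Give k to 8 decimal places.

start: φ=40.965561°, λ=-153.947250°, h=0.000 m
→ into merc (λ₀=-179.5°): φ=40.96556100°, λ−λ₀=25.55275000°
scale k = 1.32432127

1.32432127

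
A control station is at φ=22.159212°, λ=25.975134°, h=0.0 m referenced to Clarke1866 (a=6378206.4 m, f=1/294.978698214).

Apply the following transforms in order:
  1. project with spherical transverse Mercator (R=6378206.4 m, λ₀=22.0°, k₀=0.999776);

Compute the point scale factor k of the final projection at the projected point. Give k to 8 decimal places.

1.00184296

start: φ=22.159212°, λ=25.975134°, h=0.000 m
→ into tm (λ₀=22.0°): φ=22.15921200°, λ−λ₀=3.97513400°
scale k = 1.00184296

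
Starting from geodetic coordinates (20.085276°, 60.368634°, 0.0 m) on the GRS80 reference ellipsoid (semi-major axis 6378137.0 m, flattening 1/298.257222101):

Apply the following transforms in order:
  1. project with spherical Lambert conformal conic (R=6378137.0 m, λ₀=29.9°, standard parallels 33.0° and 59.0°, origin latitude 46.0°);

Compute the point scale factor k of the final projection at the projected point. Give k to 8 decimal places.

1.07277452

start: φ=20.085276°, λ=60.368634°, h=0.000 m
→ into lcc (λ₀=29.9°): φ=20.08527600°, λ−λ₀=30.46863400°
scale k = 1.07277452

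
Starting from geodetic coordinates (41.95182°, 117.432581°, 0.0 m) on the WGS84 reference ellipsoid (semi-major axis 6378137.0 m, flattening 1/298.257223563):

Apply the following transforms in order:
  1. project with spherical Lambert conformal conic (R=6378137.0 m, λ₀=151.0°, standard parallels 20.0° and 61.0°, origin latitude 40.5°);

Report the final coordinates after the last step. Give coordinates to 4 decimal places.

start: φ=41.951820°, λ=117.432581°, h=0.000 m
→ lcc (R=6378137.0, λ₀=151.0°): E=-2535829.5993, N=651157.4699

E=-2535829.5993 m, N=651157.4699 m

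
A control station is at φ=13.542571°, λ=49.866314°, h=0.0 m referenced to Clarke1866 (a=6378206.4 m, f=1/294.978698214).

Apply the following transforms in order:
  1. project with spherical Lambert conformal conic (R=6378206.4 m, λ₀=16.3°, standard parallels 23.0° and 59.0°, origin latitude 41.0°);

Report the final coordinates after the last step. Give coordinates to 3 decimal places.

start: φ=13.542571°, λ=49.866314°, h=0.000 m
→ lcc (R=6378206.4, λ₀=16.3°): E=3765666.2664, N=-2277404.9375

E=3765666.266 m, N=-2277404.937 m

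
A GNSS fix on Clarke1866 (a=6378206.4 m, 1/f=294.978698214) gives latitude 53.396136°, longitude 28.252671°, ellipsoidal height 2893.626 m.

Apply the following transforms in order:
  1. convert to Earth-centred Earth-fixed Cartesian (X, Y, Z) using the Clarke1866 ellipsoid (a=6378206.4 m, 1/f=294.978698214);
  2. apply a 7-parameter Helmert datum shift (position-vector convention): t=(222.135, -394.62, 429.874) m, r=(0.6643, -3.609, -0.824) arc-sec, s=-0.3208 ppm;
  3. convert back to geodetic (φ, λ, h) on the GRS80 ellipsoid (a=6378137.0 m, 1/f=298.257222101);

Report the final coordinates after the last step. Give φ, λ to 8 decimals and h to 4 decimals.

φ=53.39729486°, λ=28.24605626°, h=3158.5954 m

start: φ=53.396136°, λ=28.252671°, h=2893.626 m
→ ECEF (a=6378206.400, f=1/294.978698214): X=3358962.0426, Y=1805037.2103, Z=5099072.9446
→ Helmert 7p (PV): X=3359101.0928, Y=1804612.1704, Z=5099565.7676
→ geod (Bowring, a=6378137.000): φ=53.39729486°, λ=28.24605626°, h=3158.5954 m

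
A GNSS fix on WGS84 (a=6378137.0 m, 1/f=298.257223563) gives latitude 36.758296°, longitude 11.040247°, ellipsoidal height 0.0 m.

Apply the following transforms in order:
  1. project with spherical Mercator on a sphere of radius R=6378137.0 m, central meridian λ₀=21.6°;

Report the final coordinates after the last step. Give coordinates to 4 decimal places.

start: φ=36.758296°, λ=11.040247°, h=0.000 m
→ merc (R=6378137.0, λ₀=21.6°): E=-1175506.3269, N=4405469.7030

E=-1175506.3269 m, N=4405469.7030 m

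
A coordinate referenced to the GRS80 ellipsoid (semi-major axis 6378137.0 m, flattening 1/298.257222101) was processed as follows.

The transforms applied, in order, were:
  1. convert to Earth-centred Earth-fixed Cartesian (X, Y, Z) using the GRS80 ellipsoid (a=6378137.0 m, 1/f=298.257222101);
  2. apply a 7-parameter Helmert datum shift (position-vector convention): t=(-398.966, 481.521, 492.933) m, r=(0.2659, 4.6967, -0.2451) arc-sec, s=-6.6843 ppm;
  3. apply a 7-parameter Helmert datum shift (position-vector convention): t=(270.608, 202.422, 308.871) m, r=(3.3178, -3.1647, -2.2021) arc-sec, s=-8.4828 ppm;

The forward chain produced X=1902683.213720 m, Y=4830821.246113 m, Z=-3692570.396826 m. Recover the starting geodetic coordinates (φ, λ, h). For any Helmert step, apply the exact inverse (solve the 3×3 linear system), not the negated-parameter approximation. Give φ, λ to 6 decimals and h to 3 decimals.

start: X=1902683.2137, Y=4830821.2461, Z=-3692570.3968 m
→ Helmert⁻¹: X=1902320.5099, Y=4830620.7082, Z=-3693017.4824
→ Helmert⁻¹: X=1902810.5566, Y=4830168.9733, Z=-3693498.0033
→ geod (Bowring, a=6378137.000): φ=-35.61219200°, λ=68.49839400°, h=348.9090 m

φ=-35.612192°, λ=68.498394°, h=348.909 m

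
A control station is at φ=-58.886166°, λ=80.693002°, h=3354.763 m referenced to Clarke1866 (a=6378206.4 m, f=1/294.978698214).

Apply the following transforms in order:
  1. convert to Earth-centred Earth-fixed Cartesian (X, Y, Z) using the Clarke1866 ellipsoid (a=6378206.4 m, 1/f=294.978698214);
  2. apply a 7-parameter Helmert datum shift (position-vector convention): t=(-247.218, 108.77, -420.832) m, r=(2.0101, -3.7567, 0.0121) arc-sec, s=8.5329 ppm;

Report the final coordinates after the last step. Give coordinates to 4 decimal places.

X=534486.9806 m, Y=3262486.5435 m, Z=-5440493.6808 m

start: φ=-58.886166°, λ=80.693002°, h=3354.763 m
→ ECEF (a=6378206.400, f=1/294.978698214): X=534630.7472, Y=3262296.8901, Z=-5440067.9587
→ Helmert 7p (PV): X=534486.9806, Y=3262486.5435, Z=-5440493.6808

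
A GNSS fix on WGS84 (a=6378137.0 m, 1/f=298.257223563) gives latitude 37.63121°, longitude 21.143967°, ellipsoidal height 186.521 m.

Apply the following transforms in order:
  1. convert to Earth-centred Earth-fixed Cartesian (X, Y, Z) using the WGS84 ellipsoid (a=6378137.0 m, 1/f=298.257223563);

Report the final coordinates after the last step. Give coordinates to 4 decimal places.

X=4717176.2563 m, Y=1824366.8452 m, Z=3873221.2464 m

start: φ=37.631210°, λ=21.143967°, h=186.521 m
→ ECEF (a=6378137.000, f=1/298.257223563): X=4717176.2563, Y=1824366.8452, Z=3873221.2464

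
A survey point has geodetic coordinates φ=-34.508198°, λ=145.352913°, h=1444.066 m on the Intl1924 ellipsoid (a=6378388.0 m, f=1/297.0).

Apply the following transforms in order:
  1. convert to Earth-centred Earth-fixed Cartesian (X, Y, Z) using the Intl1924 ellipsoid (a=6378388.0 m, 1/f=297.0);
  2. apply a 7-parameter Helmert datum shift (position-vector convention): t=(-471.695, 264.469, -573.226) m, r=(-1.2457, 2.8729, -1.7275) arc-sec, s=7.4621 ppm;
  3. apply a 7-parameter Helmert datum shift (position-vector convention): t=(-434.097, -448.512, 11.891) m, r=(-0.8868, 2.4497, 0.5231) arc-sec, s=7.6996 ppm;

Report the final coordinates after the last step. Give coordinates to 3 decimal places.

X=-4330714.056 m, Y=2991941.429 m, Z=-3594449.917 m

start: φ=-34.508198°, λ=145.352913°, h=1444.066 m
→ ECEF (a=6378388.000, f=1/297.0): X=-4329667.3385, Y=2992091.9833, Z=-3593914.8847
→ Helmert 7p (PV): X=-4330196.3396, Y=2992393.3365, Z=-3594472.6943
→ Helmert 7p (PV): X=-4330714.0564, Y=2991941.4291, Z=-3594449.9168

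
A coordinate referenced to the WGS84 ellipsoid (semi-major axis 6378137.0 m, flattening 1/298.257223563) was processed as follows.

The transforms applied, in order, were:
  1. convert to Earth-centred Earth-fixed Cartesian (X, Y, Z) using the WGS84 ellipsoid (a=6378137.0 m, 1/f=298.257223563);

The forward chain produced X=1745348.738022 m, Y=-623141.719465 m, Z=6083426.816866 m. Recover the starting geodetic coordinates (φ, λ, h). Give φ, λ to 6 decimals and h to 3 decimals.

start: X=1745348.7380, Y=-623141.7195, Z=6083426.8169 m
→ geod (Bowring, a=6378137.000): φ=73.16415300°, λ=-19.64808500°, h=891.9580 m

φ=73.164153°, λ=-19.648085°, h=891.958 m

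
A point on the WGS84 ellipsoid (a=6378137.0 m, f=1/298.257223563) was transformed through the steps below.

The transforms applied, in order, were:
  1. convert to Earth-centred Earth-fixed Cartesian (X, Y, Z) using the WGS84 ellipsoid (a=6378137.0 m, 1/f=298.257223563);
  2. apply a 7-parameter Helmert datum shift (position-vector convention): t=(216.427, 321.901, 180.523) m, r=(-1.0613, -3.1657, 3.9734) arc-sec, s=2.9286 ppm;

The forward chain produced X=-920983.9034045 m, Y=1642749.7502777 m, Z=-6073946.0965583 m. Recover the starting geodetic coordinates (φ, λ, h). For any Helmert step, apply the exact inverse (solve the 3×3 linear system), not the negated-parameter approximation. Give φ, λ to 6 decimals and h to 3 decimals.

φ=-72.883119°, λ=119.287978°, h=701.424 m

start: X=-920983.9034, Y=1642749.7503, Z=-6073946.0966 m
→ Helmert⁻¹: X=-921259.2162, Y=1642472.0392, Z=-6074086.2406
→ geod (Bowring, a=6378137.000): φ=-72.88311900°, λ=119.28797800°, h=701.4240 m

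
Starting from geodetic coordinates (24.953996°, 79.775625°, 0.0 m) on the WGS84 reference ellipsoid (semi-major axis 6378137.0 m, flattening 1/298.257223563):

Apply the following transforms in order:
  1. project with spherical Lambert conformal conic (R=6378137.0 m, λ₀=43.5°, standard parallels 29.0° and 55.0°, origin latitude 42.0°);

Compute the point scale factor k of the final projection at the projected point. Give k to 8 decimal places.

1.01769803

start: φ=24.953996°, λ=79.775625°, h=0.000 m
→ into lcc (λ₀=43.5°): φ=24.95399600°, λ−λ₀=36.27562500°
scale k = 1.01769803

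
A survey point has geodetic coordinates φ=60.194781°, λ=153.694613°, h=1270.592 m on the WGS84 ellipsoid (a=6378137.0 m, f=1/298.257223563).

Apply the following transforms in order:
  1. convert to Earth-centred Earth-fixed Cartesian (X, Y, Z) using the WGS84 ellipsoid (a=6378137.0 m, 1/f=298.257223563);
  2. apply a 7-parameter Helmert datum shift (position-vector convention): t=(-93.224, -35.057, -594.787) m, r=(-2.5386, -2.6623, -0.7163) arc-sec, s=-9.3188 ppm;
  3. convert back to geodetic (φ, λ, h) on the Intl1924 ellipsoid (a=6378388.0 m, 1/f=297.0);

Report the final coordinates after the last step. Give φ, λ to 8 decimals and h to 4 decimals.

start: φ=60.194781°, λ=153.694613°, h=1270.592 m
→ ECEF (a=6378137.000, f=1/298.257223563): X=-2849729.6435, Y=1408757.5106, Z=5512398.3450
→ Helmert 7p (PV): X=-2849862.5682, Y=1408787.0650, Z=5511698.0693
→ geod (Bowring, a=6378388.000): φ=60.19133589°, λ=153.69519717°, h=546.4364 m

φ=60.19133589°, λ=153.69519717°, h=546.4364 m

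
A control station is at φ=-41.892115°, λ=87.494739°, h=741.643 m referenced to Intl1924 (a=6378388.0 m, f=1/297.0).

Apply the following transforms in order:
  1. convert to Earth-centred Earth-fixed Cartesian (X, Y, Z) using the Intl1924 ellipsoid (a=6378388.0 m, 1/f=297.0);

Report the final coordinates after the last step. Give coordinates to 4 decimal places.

start: φ=-41.892115°, λ=87.494739°, h=741.643 m
→ ECEF (a=6378388.000, f=1/297.0): X=207880.3936, Y=4751232.5619, Z=-4237259.2433

X=207880.3936 m, Y=4751232.5619 m, Z=-4237259.2433 m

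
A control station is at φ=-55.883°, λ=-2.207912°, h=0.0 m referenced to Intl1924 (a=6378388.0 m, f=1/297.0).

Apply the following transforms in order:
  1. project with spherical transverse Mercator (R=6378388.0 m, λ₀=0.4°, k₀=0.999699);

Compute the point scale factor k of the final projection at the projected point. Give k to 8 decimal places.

start: φ=-55.883000°, λ=-2.207912°, h=0.000 m
→ into tm (λ₀=0.4°): φ=-55.88300000°, λ−λ₀=-2.60791200°
scale k = 1.00002472

1.00002472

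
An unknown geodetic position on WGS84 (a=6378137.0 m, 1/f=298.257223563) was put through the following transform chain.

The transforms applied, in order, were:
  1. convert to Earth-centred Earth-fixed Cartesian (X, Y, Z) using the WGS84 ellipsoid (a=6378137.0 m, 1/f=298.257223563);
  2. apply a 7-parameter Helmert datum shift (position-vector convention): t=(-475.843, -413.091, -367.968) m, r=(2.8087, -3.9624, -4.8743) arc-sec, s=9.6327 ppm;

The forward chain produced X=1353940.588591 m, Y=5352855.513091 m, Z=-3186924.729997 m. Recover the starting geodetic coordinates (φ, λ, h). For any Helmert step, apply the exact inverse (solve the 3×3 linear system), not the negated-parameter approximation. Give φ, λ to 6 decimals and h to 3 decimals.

φ=-30.155841°, λ=75.803557°, h=2591.665 m

start: X=1353940.5886, Y=5352855.5131, Z=-3186924.7300 m
→ Helmert⁻¹: X=1354215.6661, Y=5353205.6478, Z=-3186624.9764
→ geod (Bowring, a=6378137.000): φ=-30.15584100°, λ=75.80355700°, h=2591.6650 m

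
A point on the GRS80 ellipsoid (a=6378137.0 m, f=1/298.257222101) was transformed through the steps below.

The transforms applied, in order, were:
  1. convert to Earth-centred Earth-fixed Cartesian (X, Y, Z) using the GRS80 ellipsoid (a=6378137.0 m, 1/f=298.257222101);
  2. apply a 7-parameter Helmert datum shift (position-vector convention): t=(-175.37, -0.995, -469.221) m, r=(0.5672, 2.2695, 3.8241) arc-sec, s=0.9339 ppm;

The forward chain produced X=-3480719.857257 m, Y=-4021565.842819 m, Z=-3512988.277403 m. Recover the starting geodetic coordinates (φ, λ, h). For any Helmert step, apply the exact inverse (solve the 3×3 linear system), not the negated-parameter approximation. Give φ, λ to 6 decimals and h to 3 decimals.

start: X=-3480719.8573, Y=-4021565.8428, Z=-3512988.2774 m
→ Helmert⁻¹: X=-3480577.1466, Y=-4021506.2220, Z=-3512543.0137
→ geod (Bowring, a=6378137.000): φ=-33.61923600°, λ=-130.87589100°, h=2146.0250 m

φ=-33.619236°, λ=-130.875891°, h=2146.025 m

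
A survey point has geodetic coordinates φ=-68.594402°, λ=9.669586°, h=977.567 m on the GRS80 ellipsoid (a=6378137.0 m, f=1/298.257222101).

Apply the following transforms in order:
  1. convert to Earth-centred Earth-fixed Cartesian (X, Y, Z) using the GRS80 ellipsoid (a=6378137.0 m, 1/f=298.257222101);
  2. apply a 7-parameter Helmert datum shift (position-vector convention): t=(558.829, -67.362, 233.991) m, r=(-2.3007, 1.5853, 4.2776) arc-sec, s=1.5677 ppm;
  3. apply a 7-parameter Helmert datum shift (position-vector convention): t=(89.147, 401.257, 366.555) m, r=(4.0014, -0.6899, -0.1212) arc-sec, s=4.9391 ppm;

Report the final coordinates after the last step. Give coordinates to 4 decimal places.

X=2302410.5360 m, Y=392624.8413 m, Z=-5915964.7529 m

start: φ=-68.594402°, λ=9.669586°, h=977.567 m
→ ECEF (a=6378137.000, f=1/298.257222101): X=2301781.1677, Y=392193.2327, Z=-5916520.0440
→ Helmert 7p (PV): X=2302289.9988, Y=392108.2273, Z=-5916317.3938
→ Helmert 7p (PV): X=2302410.5360, Y=392624.8413, Z=-5915964.7529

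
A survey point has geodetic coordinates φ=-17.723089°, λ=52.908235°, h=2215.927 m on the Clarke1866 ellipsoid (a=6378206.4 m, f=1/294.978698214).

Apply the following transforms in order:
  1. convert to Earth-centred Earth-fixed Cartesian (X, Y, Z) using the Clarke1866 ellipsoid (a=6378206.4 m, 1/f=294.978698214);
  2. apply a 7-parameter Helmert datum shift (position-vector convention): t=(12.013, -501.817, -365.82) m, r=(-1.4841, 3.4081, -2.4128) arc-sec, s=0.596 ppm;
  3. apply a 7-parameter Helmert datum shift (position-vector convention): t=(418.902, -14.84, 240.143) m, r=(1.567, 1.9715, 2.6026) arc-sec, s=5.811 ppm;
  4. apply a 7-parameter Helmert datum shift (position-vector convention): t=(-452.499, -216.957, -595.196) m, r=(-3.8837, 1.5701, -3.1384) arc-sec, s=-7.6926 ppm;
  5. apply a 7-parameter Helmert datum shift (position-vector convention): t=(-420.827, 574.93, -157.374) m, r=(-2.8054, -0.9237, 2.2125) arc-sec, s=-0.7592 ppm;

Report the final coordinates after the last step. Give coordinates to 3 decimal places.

X=3666021.057 m, Y=4849200.352 m, Z=-1930908.205 m

start: φ=-17.723089°, λ=52.908235°, h=2215.927 m
→ ECEF (a=6378206.400, f=1/294.978698214): X=3666510.0341, Y=4849443.8601, Z=-1929771.4838
→ Helmert 7p (PV): X=3666549.0736, Y=4848888.1591, Z=-1930233.9278
→ Helmert 7p (PV): X=3666909.6500, Y=4848962.4240, Z=-1930003.2095
→ Helmert 7p (PV): X=3666488.0300, Y=4848616.0337, Z=-1930702.7703
→ Helmert 7p (PV): X=3666021.0569, Y=4849200.3518, Z=-1930908.2049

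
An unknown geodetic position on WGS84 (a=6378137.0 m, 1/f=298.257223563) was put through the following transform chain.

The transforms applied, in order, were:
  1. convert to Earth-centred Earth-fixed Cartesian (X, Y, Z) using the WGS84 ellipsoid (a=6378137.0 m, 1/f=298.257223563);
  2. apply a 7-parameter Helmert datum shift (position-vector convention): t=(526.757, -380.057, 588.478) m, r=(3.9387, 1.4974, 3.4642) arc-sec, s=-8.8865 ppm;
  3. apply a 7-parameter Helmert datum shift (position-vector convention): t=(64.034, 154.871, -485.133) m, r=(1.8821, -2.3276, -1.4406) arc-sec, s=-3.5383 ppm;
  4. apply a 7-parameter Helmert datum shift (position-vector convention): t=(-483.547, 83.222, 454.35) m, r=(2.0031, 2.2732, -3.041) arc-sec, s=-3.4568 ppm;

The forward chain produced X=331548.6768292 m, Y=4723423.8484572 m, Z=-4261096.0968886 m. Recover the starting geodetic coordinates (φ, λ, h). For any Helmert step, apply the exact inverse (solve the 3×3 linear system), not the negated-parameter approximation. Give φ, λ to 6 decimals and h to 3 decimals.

φ=-42.180665°, λ=85.986055°, h=2089.014 m

start: X=331548.6768, Y=4723423.8485, Z=-4261096.0969 m
→ Helmert⁻¹: X=332010.7011, Y=4723320.4633, Z=-4261607.3888
→ Helmert⁻¹: X=331866.7687, Y=4723145.7402, Z=-4261184.1752
→ Helmert⁻¹: X=331453.2263, Y=4723480.8240, Z=-4261898.3161
→ geod (Bowring, a=6378137.000): φ=-42.18066500°, λ=85.98605500°, h=2089.0140 m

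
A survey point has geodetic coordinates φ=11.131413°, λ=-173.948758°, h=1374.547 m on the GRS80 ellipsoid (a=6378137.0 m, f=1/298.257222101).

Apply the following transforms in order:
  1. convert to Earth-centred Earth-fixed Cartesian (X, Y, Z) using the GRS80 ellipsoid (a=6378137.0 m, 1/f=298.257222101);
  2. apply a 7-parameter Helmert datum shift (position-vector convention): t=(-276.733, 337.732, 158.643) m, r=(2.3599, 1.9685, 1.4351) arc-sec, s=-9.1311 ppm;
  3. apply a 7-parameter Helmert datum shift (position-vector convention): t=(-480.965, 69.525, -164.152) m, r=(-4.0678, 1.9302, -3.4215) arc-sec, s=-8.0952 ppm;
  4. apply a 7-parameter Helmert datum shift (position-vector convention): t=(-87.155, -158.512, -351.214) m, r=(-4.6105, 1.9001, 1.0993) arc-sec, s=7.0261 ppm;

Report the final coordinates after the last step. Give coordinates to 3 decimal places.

X=-6226142.088 m, Y=-659625.022 m, Z=1223363.555 m

start: φ=11.131413°, λ=-173.948758°, h=1374.547 m
→ ECEF (a=6378137.000, f=1/298.257222101): X=-6225392.2972, Y=-659944.7597, Z=1223537.5361
→ Helmert 7p (PV): X=-6225595.9172, Y=-659658.3134, Z=1223736.8683
→ Helmert 7p (PV): X=-6226025.9755, Y=-659456.0462, Z=1223634.0769
→ Helmert 7p (PV): X=-6226142.0885, Y=-659625.0225, Z=1223363.5550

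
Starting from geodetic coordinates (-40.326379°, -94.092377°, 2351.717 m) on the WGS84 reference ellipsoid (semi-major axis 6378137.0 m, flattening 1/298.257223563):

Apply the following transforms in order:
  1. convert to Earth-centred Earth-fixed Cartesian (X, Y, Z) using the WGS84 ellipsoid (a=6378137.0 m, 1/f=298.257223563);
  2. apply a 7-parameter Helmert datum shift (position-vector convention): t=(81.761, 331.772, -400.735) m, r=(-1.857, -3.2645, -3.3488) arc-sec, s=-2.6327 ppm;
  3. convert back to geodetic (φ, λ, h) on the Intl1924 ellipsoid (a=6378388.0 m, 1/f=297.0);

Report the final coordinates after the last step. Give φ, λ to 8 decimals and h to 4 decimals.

φ=-40.33145259°, λ=-94.09183275°, h=2124.5872 m

start: φ=-40.326379°, λ=-94.092377°, h=2351.717 m
→ ECEF (a=6378137.000, f=1/298.257223563): X=-347626.6764, Y=-4858706.6794, Z=-4107202.7198
→ Helmert 7p (PV): X=-347557.8797, Y=-4858393.4490, Z=-4107554.4008
→ geod (Bowring, a=6378388.000): φ=-40.33145259°, λ=-94.09183275°, h=2124.5872 m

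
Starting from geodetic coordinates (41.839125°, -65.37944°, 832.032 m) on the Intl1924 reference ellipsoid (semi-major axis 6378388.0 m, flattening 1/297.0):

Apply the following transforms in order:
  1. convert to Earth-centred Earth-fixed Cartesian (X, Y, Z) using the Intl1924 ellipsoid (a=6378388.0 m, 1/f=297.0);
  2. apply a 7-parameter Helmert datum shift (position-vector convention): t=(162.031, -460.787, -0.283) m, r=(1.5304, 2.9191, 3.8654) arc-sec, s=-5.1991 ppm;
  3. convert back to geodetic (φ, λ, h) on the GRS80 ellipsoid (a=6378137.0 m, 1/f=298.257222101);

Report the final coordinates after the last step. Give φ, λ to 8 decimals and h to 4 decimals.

φ=41.83466171°, λ=-65.37840602°, h=1371.2757 m

start: φ=41.839125°, λ=-65.379440°, h=832.032 m
→ ECEF (a=6378388.000, f=1/297.0): X=1982955.3284, Y=-4327047.0914, Z=4232935.7912
→ Helmert 7p (PV): X=1983248.0432, Y=-4327479.6278, Z=4232853.3330
→ geod (Bowring, a=6378137.000): φ=41.83466171°, λ=-65.37840602°, h=1371.2757 m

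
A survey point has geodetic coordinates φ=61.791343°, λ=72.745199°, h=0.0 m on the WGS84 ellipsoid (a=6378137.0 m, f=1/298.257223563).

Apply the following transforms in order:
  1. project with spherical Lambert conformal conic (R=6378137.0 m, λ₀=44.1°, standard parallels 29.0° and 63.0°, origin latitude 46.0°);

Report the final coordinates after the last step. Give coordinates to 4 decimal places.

E=1463581.5597 m, N=1970071.2539 m

start: φ=61.791343°, λ=72.745199°, h=0.000 m
→ lcc (R=6378137.0, λ₀=44.1°): E=1463581.5597, N=1970071.2539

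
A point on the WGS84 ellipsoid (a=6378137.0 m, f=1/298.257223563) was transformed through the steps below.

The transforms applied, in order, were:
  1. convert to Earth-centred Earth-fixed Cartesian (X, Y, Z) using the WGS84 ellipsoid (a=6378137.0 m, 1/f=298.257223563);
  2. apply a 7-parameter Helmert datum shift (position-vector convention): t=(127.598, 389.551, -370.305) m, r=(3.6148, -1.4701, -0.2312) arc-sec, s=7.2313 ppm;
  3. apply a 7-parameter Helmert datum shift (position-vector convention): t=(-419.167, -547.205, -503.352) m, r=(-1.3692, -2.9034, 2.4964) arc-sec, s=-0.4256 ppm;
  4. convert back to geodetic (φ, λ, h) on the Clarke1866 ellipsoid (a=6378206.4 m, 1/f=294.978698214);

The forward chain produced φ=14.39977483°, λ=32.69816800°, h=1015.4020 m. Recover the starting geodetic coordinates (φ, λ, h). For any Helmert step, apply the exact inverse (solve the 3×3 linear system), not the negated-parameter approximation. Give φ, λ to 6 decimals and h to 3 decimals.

start: φ=14.399775°, λ=32.698168°, h=1015.402 m
→ ECEF (a=6378206.400, f=1/294.978698214): X=5200733.0031, Y=3338576.4265, Z=1576017.2641
→ Helmert⁻¹: X=5201216.9864, Y=3339051.6381, Z=1576470.2391
→ Helmert⁻¹: X=5201059.2735, Y=3338671.4066, Z=1576733.5620
→ geod (Bowring, a=6378137.000): φ=14.40427900°, λ=32.69727500°, h=1563.9260 m

φ=14.404279°, λ=32.697275°, h=1563.926 m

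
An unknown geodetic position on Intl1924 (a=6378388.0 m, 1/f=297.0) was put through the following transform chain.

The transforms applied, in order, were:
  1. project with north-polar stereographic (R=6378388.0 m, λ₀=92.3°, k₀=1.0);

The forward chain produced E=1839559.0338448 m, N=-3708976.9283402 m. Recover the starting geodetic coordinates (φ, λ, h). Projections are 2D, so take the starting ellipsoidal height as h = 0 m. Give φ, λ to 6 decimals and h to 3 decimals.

start: E=1839559.0338, N=-3708976.9283 m
→ stereo⁻¹: φ=54.03917200°, λ=118.68025200°

φ=54.039172°, λ=118.680252°, h=0.000 m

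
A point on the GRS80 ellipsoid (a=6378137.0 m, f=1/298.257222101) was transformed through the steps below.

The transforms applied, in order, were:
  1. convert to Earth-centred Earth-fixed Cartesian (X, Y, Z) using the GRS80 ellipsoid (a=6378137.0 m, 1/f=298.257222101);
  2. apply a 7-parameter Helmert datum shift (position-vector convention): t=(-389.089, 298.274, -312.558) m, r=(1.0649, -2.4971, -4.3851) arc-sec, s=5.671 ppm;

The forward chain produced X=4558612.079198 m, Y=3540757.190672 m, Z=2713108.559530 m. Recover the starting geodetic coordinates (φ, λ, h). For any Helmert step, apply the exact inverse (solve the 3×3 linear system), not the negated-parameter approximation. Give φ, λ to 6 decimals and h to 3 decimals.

start: X=4558612.0792, Y=3540757.1907, Z=2713108.5595 m
→ Helmert⁻¹: X=4558932.8921, Y=3540549.7681, Z=2713332.2590
→ geod (Bowring, a=6378137.000): φ=25.32479800°, λ=37.83356000°, h=3956.7080 m

φ=25.324798°, λ=37.833560°, h=3956.708 m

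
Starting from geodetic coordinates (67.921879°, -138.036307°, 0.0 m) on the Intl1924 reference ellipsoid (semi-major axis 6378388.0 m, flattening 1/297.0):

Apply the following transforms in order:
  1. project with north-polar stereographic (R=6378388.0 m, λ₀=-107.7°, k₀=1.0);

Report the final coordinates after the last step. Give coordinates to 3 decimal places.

E=-1256975.503 m, N=-2147930.022 m

start: φ=67.921879°, λ=-138.036307°, h=0.000 m
→ stereo (R=6378388.0, λ₀=-107.7°): E=-1256975.5028, N=-2147930.0216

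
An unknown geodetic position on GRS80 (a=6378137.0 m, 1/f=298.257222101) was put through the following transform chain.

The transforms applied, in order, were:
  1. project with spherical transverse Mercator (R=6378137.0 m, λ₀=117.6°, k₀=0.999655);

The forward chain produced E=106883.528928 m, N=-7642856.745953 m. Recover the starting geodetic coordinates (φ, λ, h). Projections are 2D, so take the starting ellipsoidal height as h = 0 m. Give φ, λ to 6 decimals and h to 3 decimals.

start: E=106883.5289, N=-7642856.7460 m
→ tm⁻¹: φ=-68.66002900°, λ=120.24009200°

φ=-68.660029°, λ=120.240092°, h=0.000 m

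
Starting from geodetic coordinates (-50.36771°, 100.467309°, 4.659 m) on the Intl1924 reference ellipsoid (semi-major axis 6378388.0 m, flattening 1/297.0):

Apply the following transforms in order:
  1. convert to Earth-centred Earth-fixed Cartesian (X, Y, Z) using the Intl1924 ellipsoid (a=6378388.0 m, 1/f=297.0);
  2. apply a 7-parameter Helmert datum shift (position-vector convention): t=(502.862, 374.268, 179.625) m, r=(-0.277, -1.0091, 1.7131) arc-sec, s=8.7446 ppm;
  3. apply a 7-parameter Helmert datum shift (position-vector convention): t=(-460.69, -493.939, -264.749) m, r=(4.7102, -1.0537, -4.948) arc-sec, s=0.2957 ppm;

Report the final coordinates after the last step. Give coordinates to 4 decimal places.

X=-740475.2056 m, Y=4008838.1007 m, Z=-4889127.6690 m

start: φ=-50.367710°, λ=100.467309°, h=4.659 m
→ ECEF (a=6378388.000, f=1/297.0): X=-740622.4565, Y=4008804.8503, Z=-4889077.1113
→ Helmert 7p (PV): X=-740135.4469, Y=4009201.4568, Z=-4888949.2463
→ Helmert 7p (PV): X=-740475.2056, Y=4008838.1007, Z=-4889127.6690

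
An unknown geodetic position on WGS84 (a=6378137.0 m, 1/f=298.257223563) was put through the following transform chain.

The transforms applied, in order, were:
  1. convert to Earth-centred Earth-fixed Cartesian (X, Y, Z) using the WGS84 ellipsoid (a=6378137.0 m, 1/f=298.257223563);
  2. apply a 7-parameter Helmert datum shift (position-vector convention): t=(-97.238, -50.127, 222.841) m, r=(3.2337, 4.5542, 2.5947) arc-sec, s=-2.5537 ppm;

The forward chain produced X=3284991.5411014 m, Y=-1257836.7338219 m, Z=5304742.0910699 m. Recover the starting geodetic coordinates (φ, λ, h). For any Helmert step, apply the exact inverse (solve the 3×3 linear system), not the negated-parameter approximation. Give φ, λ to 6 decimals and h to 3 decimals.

φ=56.628474°, λ=-20.950857°, h=1640.486 m

start: X=3284991.5411, Y=-1257836.7338, Z=5304742.0911 m
→ Helmert⁻¹: X=3284964.2236, Y=-1257747.9791, Z=5304625.0445
→ geod (Bowring, a=6378137.000): φ=56.62847400°, λ=-20.95085700°, h=1640.4860 m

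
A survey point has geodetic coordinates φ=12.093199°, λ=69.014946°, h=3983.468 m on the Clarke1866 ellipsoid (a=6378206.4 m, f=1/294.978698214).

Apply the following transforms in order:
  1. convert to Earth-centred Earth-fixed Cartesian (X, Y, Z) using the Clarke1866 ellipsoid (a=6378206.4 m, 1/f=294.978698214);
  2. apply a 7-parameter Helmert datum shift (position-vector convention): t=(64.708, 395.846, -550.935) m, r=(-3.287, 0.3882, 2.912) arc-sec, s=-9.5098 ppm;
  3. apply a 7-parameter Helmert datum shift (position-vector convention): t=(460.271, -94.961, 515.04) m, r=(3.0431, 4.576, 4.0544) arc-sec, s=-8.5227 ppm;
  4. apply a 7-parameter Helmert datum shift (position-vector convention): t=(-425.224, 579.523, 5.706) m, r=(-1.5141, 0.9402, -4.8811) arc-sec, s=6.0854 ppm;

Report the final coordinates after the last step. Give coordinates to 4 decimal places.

start: φ=12.093199°, λ=69.014946°, h=3983.468 m
→ ECEF (a=6378206.400, f=1/294.978698214): X=2235227.6235, Y=5827510.2304, Z=1328237.2946
→ Helmert 7p (PV): X=2235191.3040, Y=5827903.3804, Z=1327576.6563
→ Helmert 7p (PV): X=2235547.4234, Y=5827783.0990, Z=1328116.7747
→ Helmert 7p (PV): X=2235279.7683, Y=5828354.9328, Z=1328077.5932

X=2235279.7683 m, Y=5828354.9328 m, Z=1328077.5932 m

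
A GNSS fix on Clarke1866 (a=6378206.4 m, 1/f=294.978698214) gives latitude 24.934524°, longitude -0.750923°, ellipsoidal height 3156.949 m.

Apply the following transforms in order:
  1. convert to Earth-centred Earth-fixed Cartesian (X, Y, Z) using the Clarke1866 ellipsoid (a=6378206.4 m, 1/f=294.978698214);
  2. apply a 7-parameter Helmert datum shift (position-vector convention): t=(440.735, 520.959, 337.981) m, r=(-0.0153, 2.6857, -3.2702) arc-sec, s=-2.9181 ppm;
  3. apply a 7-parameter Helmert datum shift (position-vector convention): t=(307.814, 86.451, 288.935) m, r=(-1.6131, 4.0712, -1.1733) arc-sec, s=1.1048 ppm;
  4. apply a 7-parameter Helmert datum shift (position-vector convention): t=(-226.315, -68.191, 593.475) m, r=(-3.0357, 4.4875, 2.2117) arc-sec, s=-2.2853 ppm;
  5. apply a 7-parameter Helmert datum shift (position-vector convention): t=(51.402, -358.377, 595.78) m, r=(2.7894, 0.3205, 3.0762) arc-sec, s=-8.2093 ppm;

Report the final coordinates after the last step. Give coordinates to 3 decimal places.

start: φ=24.934524°, λ=-0.750923°, h=3156.949 m
→ ECEF (a=6378206.400, f=1/294.978698214): X=5789542.2164, Y=-75882.5412, Z=2673677.1285
→ Helmert 7p (PV): X=5789999.6667, Y=-75452.9518, Z=2673931.9297
→ Helmert 7p (PV): X=5790366.2257, Y=-75378.6079, Z=2674110.1274
→ Helmert 7p (PV): X=5790185.6641, Y=-75345.1828, Z=2674572.6256
→ Helmert 7p (PV): X=5790194.8122, Y=-75652.7571, Z=2675136.4334

X=5790194.812 m, Y=-75652.757 m, Z=2675136.433 m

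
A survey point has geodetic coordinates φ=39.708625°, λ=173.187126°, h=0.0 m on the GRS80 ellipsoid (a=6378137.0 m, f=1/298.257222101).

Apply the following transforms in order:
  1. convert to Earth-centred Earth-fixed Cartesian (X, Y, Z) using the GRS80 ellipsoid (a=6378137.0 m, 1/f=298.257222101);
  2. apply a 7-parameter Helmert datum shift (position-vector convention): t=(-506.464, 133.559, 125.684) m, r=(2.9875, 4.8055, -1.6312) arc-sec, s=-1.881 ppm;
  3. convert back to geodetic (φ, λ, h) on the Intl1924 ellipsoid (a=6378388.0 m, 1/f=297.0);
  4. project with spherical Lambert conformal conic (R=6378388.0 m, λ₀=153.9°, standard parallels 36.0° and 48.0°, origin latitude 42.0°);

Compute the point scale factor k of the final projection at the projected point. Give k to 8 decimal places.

0.99536903

start: φ=39.708625°, λ=173.187126°, h=0.000 m
→ ECEF (a=6378137.000, f=1/298.257222101): X=-4878745.4993, Y=582867.0197, Z=4053149.8086
→ Helmert 7p (PV): X=-4879143.7479, Y=582979.3598, Z=4053389.9742
→ geod (Bowring, a=6378388.000): φ=39.70874538°, λ=173.18637621°, h=254.1210 m
→ into lcc (λ₀=153.9°): φ=39.70874538°, λ−λ₀=19.28637621°
scale k = 0.99536903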